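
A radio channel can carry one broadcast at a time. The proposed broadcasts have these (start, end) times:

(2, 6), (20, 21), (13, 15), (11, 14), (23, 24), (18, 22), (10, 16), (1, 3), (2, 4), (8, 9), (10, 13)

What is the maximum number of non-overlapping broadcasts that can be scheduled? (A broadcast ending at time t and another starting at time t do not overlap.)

Sort by end time and greedily take each interval whose start is ≥ the last chosen end.
By end time: (1,3), (2,4), (2,6), (8,9), (10,13), (11,14), (13,15), (10,16), (20,21), (18,22), (23,24).
Pick (1,3); next start ≥ 3 → (8,9); next start ≥ 9 → (10,13); next start ≥ 13 → (13,15); next start ≥ 15 → (20,21); next start ≥ 21 → (23,24).
Selected 6 broadcasts.

6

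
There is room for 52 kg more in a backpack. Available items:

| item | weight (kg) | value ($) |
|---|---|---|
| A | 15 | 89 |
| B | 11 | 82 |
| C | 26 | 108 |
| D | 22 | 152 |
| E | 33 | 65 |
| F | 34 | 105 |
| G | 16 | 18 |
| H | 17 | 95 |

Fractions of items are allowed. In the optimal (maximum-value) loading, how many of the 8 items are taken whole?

Greedy by value/weight ratio, highest first.
Ratios (sorted): B 7.45, D 6.91, A 5.93, H 5.59, C 4.15, F 3.09, E 1.97, G 1.12
take B (11 @ 82); take D (22 @ 152); take A (15 @ 89); take 4/17 of H → 22.35. Capacity used 52/52.
3 item(s) taken whole; one partial (take 4/17 of H).

3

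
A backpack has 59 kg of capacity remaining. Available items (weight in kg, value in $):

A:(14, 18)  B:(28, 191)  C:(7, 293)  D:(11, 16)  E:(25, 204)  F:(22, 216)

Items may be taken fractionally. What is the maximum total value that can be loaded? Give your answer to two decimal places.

Sort by value per unit weight and fill in that order.
Ratios (sorted): C 41.86, F 9.82, E 8.16, B 6.82, D 1.45, A 1.29
take C (7 @ 293); take F (22 @ 216); take E (25 @ 204); take 5/28 of B → 34.11. Capacity used 59/59.
Total value = 747.11

747.11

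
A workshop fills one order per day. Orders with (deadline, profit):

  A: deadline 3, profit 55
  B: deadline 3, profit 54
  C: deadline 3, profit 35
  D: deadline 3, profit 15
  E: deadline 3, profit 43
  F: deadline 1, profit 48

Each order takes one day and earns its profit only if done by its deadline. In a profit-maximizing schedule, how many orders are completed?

Take jobs in profit order; each goes to the latest open slot no later than its deadline.
By profit: A(d3,55), B(d3,54), F(d1,48), E(d3,43), C(d3,35), D(d3,15)
A→slot 3; B→slot 2; F→slot 1; E skipped; C skipped; D skipped.
3 of 6 scheduled.

3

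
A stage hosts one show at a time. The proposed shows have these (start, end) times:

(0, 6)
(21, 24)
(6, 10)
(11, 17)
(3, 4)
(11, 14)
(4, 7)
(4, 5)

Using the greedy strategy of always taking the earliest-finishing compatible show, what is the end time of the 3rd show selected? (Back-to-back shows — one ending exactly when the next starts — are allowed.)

Greedy by earliest finish: after sorting by end time, pick each interval compatible with the last pick.
By end time: (3,4), (4,5), (0,6), (4,7), (6,10), (11,14), (11,17), (21,24).
Pick (3,4); next start ≥ 4 → (4,5); next start ≥ 5 → (6,10); next start ≥ 10 → (11,14); next start ≥ 14 → (21,24).
Selected: (3,4) (4,5) (6,10) (11,14) (21,24)

10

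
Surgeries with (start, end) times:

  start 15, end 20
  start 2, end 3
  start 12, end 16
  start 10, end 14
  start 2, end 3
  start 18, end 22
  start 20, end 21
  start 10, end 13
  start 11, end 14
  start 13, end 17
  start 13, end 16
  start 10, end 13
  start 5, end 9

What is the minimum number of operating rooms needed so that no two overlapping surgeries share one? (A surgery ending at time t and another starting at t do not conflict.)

Count concurrent intervals with a sweep; the peak is the room count.
Events (time:±→running): 2:+→1 2:+→2 3:-→1 3:-→0 5:+→1 9:-→0 10:+→1 10:+→2 10:+→3 11:+→4 12:+→5 … peak 5.

5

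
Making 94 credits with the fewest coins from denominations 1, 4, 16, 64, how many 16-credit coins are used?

94 = 1×64 + 1×16 + 3×4 + 2×1
Count of 16: 1

1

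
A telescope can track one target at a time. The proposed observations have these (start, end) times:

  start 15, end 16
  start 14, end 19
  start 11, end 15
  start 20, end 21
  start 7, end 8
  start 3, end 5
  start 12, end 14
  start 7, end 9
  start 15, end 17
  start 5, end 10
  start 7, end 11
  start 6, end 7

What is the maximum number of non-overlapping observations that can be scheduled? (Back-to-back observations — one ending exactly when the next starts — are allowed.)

6

Sorted by end: (3,5)  (6,7)  (7,8)  (7,9)  (5,10)  (7,11)  (12,14)  (11,15)  (15,16)  (15,17)  (14,19)  (20,21)
take (3,5); take (6,7); take (7,8); skip (7,9); skip (5,10); skip (7,11); take (12,14); take (15,16); take (20,21).
Selected 6 observations.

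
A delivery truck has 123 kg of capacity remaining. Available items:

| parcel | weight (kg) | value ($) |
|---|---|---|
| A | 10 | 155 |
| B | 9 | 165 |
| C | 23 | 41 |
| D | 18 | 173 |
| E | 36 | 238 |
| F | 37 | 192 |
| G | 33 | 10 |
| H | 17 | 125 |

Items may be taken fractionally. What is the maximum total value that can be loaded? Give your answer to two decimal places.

1027.24

Greedy by value/weight ratio, highest first.
Order: B (165/9=18.33) > A (155/10=15.50) > D (173/18=9.61) > H (125/17=7.35) > E (238/36=6.61) > F (192/37=5.19) > C (41/23=1.78) > G (10/33=0.30)
Fill: take B (9 @ 165) → take A (10 @ 155) → take D (18 @ 173) → take H (17 @ 125) → take E (36 @ 238) → take 33/37 of F → 171.24; 123/123 used.
Total value = 1027.24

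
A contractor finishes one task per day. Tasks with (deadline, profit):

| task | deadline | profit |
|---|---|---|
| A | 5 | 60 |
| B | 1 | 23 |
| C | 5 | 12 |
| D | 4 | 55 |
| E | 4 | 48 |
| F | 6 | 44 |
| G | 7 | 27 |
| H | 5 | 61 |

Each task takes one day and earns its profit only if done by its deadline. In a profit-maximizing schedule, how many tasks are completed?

7

By profit: H(d5,61), A(d5,60), D(d4,55), E(d4,48), F(d6,44), G(d7,27), B(d1,23), C(d5,12)
H→slot 5; A→slot 4; D→slot 3; E→slot 2; F→slot 6; G→slot 7; B→slot 1; C skipped.
7 of 8 scheduled.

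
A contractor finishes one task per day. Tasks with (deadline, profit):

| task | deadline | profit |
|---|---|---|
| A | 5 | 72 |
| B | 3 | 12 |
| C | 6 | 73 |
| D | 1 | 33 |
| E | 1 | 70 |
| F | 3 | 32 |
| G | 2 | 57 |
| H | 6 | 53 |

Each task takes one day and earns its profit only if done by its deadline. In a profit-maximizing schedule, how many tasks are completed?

Take jobs in profit order; each goes to the latest open slot no later than its deadline.
By profit: C(d6,73), A(d5,72), E(d1,70), G(d2,57), H(d6,53), D(d1,33), F(d3,32), B(d3,12)
C→slot 6; A→slot 5; E→slot 1; G→slot 2; H→slot 4; D skipped; F→slot 3; B skipped.
6 of 8 scheduled.

6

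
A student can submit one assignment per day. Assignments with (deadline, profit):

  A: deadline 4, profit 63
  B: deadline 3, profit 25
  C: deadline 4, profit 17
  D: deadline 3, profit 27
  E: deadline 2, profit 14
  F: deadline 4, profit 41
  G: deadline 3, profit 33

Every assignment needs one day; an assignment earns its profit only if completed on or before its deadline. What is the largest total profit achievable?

164

By profit: A(d4,63), F(d4,41), G(d3,33), D(d3,27), B(d3,25), C(d4,17), E(d2,14)
A→slot 4; F→slot 3; G→slot 2; D→slot 1; B skipped; C skipped; E skipped.
Profit = 27 + 33 + 41 + 63 = 164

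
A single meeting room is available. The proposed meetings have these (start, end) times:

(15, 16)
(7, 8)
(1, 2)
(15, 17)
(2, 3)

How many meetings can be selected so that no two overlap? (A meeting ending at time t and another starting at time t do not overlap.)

4

Sort by end time and greedily take each interval whose start is ≥ the last chosen end.
By end time: (1,2), (2,3), (7,8), (15,16), (15,17).
Pick (1,2); next start ≥ 2 → (2,3); next start ≥ 3 → (7,8); next start ≥ 8 → (15,16).
Selected 4 meetings.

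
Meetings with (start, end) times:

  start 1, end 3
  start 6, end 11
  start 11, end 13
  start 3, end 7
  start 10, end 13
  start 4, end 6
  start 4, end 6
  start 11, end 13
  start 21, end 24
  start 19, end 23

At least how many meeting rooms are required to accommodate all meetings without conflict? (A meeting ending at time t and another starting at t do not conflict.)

3

Count concurrent intervals with a sweep; the peak is the room count.
starts: [1, 3, 4, 4, 6, 10, 11, 11, 19, 21]
ends:   [3, 6, 6, 7, 11, 13, 13, 13, 23, 24]
s1→1 e3→0 s3→1 s4→2 s4→3  — peak 3.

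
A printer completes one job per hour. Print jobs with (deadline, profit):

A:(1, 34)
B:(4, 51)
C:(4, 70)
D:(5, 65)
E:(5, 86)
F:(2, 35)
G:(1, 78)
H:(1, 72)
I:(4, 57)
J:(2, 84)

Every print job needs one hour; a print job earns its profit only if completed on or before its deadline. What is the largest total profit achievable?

383

Profit order: E=86 J=84 G=78 H=72 C=70 D=65 I=57 B=51 F=35 A=34
Assign: E→slot 5, J→slot 2, G→slot 1, H skipped, C→slot 4, D→slot 3, I skipped, B skipped, F skipped, A skipped.
Slots: [1:G] [2:J] [3:D] [4:C] [5:E]
Profit = 78 + 84 + 65 + 70 + 86 = 383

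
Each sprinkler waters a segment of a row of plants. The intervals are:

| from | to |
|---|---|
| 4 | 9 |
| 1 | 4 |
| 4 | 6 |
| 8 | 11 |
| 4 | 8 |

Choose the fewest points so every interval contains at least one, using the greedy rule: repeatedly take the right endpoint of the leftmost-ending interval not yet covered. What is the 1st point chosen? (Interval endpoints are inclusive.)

4

Sort by right endpoint; whenever an interval is uncovered, place a point at its right end.
Sorted: [1,4] [4,6] [4,8] [4,9] [8,11]
{[1,4],[4,6],[4,8],[4,9]} hit by 4; {[8,11]} hit by 11.
Points: 4, 11 (2 total).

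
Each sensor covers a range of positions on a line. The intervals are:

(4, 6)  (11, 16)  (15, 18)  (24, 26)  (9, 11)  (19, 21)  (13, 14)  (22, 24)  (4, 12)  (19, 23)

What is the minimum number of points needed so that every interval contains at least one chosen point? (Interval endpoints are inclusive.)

By right end: [4,6]  [9,11]  [4,12]  [13,14]  [11,16]  [15,18]  [19,21]  [19,23]  [22,24]  [24,26]
[4,6] uncovered → point at 6; [9,11] uncovered → point at 11; [13,14] uncovered → point at 14; [15,18] uncovered → point at 18; [19,21] uncovered → point at 21; [22,24] uncovered → point at 24.
Points: 6, 11, 14, 18, 21, 24 (6 total).

6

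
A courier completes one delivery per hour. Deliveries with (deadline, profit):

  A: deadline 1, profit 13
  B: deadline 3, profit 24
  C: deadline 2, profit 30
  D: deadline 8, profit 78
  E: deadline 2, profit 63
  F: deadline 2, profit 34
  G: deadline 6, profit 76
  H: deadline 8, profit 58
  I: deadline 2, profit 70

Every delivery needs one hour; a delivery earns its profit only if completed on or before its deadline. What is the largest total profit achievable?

369

Profit order: D=78 G=76 I=70 E=63 H=58 F=34 C=30 B=24 A=13
Assign: D→slot 8, G→slot 6, I→slot 2, E→slot 1, H→slot 7, F skipped, C skipped, B→slot 3, A skipped.
Slots: [1:E] [2:I] [3:B] [6:G] [7:H] [8:D]
Profit = 63 + 70 + 24 + 76 + 58 + 78 = 369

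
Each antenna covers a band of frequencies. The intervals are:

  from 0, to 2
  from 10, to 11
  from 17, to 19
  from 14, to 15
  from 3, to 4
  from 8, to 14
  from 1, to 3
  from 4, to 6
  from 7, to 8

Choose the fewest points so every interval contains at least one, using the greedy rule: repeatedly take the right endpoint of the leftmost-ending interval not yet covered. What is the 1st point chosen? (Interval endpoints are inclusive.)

2

By right end: [0,2]  [1,3]  [3,4]  [4,6]  [7,8]  [10,11]  [8,14]  [14,15]  [17,19]
[0,2] uncovered → point at 2; [3,4] uncovered → point at 4; [7,8] uncovered → point at 8; [10,11] uncovered → point at 11; [14,15] uncovered → point at 15; [17,19] uncovered → point at 19.
Points: 2, 4, 8, 11, 15, 19 (6 total).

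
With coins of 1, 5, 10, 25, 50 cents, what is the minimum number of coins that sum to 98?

7

98 = 1×50 + 1×25 + 2×10 + 3×1
Total coins = 1 + 1 + 2 + 3 = 7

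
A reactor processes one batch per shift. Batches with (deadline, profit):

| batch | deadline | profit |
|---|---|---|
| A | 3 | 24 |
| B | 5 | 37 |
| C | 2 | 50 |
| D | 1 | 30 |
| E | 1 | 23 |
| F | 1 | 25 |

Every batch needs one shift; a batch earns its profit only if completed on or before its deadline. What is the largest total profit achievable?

Sort by profit descending; place each in the latest free slot ≤ its deadline.
Profit order: C=50 B=37 D=30 F=25 A=24 E=23
Assign: C→slot 2, B→slot 5, D→slot 1, F skipped, A→slot 3, E skipped.
Slots: [1:D] [2:C] [3:A] [5:B]
Profit = 30 + 50 + 24 + 37 = 141

141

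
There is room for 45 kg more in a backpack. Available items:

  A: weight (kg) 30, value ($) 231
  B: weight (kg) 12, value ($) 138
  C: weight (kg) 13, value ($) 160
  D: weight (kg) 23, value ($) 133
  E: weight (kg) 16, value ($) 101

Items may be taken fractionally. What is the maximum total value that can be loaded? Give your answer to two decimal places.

Greedy by value/weight ratio, highest first.
Ratios (sorted): C 12.31, B 11.50, A 7.70, E 6.31, D 5.78
take C (13 @ 160); take B (12 @ 138); take 20/30 of A → 154.00. Capacity used 45/45.
Total value = 452.00

452.00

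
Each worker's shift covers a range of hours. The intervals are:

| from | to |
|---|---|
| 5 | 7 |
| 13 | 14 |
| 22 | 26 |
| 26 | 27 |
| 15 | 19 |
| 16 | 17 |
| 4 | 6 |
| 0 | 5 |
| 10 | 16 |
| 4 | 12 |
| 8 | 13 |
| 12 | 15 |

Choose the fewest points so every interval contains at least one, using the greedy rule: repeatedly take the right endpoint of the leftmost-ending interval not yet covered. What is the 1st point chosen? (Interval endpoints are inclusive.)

Sort by right endpoint; whenever an interval is uncovered, place a point at its right end.
Sorted: [0,5] [4,6] [5,7] [4,12] [8,13] [13,14] [12,15] [10,16] [16,17] [15,19] [22,26] [26,27]
{[0,5],[4,6],[5,7],[4,12]} hit by 5; {[8,13],[13,14],[12,15],[10,16]} hit by 13; {[16,17],[15,19]} hit by 17; {[22,26],[26,27]} hit by 26.
Points: 5, 13, 17, 26 (4 total).

5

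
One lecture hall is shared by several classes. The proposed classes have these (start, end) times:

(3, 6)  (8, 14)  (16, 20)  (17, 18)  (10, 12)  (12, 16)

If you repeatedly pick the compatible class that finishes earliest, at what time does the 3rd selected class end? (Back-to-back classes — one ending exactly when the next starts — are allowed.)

16

Greedy by earliest finish: after sorting by end time, pick each interval compatible with the last pick.
Sorted by end: (3,6)  (10,12)  (8,14)  (12,16)  (17,18)  (16,20)
take (3,6); take (10,12); take (12,16); take (17,18); skip (16,20).
Selected: (3,6) (10,12) (12,16) (17,18)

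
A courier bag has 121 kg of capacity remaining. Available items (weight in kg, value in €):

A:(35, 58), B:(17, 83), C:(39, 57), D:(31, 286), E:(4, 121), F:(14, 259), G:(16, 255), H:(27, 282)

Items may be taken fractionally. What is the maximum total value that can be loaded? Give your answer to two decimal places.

1305.89

Greedy by value/weight ratio, highest first.
Order: E (121/4=30.25) > F (259/14=18.50) > G (255/16=15.94) > H (282/27=10.44) > D (286/31=9.23) > B (83/17=4.88) > A (58/35=1.66) > C (57/39=1.46)
Fill: take E (4 @ 121) → take F (14 @ 259) → take G (16 @ 255) → take H (27 @ 282) → take D (31 @ 286) → take B (17 @ 83) → take 12/35 of A → 19.89; 121/121 used.
Total value = 1305.89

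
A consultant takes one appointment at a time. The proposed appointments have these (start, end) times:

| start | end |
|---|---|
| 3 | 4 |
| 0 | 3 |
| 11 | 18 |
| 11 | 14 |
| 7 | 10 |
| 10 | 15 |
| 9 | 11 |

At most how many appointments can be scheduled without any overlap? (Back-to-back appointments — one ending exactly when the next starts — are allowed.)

4

Order by finish time; keep every interval that doesn't clash with the previous kept one.
Sorted by end: (0,3)  (3,4)  (7,10)  (9,11)  (11,14)  (10,15)  (11,18)
take (0,3); take (3,4); take (7,10); skip (9,11); take (11,14); skip (10,15).
Selected 4 appointments.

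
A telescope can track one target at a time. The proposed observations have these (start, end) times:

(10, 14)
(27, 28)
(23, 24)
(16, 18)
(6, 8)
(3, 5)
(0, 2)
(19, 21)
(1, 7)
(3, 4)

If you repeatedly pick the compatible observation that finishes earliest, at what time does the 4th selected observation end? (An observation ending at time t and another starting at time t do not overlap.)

Sorted by end: (0,2)  (3,4)  (3,5)  (1,7)  (6,8)  (10,14)  (16,18)  (19,21)  (23,24)  (27,28)
take (0,2); take (3,4); skip (3,5); take (6,8); take (10,14); take (16,18); take (19,21); take (23,24); take (27,28).
Selected: (0,2) (3,4) (6,8) (10,14) (16,18) (19,21) (23,24) (27,28)

14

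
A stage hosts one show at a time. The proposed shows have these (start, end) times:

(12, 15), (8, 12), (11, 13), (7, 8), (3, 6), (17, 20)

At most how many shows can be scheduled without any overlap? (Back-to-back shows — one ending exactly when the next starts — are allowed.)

Greedy by earliest finish: after sorting by end time, pick each interval compatible with the last pick.
By end time: (3,6), (7,8), (8,12), (11,13), (12,15), (17,20).
Pick (3,6); next start ≥ 6 → (7,8); next start ≥ 8 → (8,12); next start ≥ 12 → (12,15); next start ≥ 15 → (17,20).
Selected 5 shows.

5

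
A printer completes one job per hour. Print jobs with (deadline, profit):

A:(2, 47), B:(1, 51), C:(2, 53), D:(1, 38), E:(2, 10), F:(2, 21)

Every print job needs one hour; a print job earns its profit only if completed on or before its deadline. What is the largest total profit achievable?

By profit: C(d2,53), B(d1,51), A(d2,47), D(d1,38), F(d2,21), E(d2,10)
C→slot 2; B→slot 1; A skipped; D skipped; F skipped; E skipped.
Profit = 51 + 53 = 104

104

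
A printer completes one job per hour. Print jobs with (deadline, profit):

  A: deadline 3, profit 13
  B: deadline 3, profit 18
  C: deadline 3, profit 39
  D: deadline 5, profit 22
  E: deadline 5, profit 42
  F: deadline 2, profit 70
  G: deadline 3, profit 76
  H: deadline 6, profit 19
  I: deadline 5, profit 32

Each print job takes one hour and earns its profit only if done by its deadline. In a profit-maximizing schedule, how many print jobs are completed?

6

Profit order: G=76 F=70 E=42 C=39 I=32 D=22 H=19 B=18 A=13
Assign: G→slot 3, F→slot 2, E→slot 5, C→slot 1, I→slot 4, D skipped, H→slot 6, B skipped, A skipped.
Slots: [1:C] [2:F] [3:G] [4:I] [5:E] [6:H]
6 of 9 scheduled.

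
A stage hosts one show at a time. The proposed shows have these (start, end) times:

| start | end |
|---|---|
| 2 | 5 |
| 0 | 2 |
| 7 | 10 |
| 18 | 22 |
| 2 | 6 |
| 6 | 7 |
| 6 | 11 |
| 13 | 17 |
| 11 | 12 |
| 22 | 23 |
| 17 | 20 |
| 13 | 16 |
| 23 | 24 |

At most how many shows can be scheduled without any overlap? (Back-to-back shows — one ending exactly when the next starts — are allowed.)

9

Sorted by end: (0,2)  (2,5)  (2,6)  (6,7)  (7,10)  (6,11)  (11,12)  (13,16)  (13,17)  (17,20)  (18,22)  (22,23)  (23,24)
take (0,2); take (2,5); take (6,7); take (7,10); take (11,12); take (13,16); take (17,20); skip (18,22); take (22,23); take (23,24).
Selected 9 shows.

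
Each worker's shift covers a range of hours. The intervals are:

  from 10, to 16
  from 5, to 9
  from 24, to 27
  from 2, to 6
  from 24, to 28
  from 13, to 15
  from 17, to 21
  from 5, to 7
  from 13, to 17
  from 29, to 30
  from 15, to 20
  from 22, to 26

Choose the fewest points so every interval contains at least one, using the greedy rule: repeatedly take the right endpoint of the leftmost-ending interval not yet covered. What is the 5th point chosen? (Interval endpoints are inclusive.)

Process intervals by earliest right end; each time one isn't hit yet, stab at its right endpoint.
Sorted: [2,6] [5,7] [5,9] [13,15] [10,16] [13,17] [15,20] [17,21] [22,26] [24,27] [24,28] [29,30]
{[2,6],[5,7],[5,9]} hit by 6; {[13,15],[10,16],[13,17],[15,20]} hit by 15; {[17,21]} hit by 21; {[22,26],[24,27],[24,28]} hit by 26; {[29,30]} hit by 30.
Points: 6, 15, 21, 26, 30 (5 total).

30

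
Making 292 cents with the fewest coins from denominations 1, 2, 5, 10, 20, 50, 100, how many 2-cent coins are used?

292 = 2×100 + 1×50 + 2×20 + 1×2
Count of 2: 1

1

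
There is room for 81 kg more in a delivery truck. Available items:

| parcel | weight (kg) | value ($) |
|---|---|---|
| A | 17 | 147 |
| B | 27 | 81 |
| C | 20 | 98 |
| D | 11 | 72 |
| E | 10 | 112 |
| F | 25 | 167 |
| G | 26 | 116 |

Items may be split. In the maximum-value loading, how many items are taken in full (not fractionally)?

4

Sort by value per unit weight and fill in that order.
Ratios (sorted): E 11.20, A 8.65, F 6.68, D 6.55, C 4.90, G 4.46, B 3.00
take E (10 @ 112); take A (17 @ 147); take F (25 @ 167); take D (11 @ 72); take 18/20 of C → 88.20. Capacity used 81/81.
4 item(s) taken whole; one partial (take 18/20 of C).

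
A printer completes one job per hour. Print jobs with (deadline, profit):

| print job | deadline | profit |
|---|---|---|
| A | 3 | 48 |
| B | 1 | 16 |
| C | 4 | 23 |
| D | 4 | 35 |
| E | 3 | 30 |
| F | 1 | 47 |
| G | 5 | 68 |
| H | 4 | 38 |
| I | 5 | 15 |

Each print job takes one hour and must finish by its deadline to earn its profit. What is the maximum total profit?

Take jobs in profit order; each goes to the latest open slot no later than its deadline.
Profit order: G=68 A=48 F=47 H=38 D=35 E=30 C=23 B=16 I=15
Assign: G→slot 5, A→slot 3, F→slot 1, H→slot 4, D→slot 2, E skipped, C skipped, B skipped, I skipped.
Slots: [1:F] [2:D] [3:A] [4:H] [5:G]
Profit = 47 + 35 + 48 + 38 + 68 = 236

236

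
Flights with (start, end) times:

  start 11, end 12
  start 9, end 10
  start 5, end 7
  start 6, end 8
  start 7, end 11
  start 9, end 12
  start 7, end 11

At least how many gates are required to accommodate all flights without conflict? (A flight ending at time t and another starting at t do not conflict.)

4

Events (time:±→running): 5:+→1 6:+→2 7:-→1 7:+→2 7:+→3 8:-→2 9:+→3 9:+→4 … peak 4.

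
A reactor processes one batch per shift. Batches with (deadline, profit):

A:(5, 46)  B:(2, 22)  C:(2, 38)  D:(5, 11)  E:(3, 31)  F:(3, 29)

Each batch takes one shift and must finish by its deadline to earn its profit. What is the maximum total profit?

Profit order: A=46 C=38 E=31 F=29 B=22 D=11
Assign: A→slot 5, C→slot 2, E→slot 3, F→slot 1, B skipped, D→slot 4.
Slots: [1:F] [2:C] [3:E] [4:D] [5:A]
Profit = 29 + 38 + 31 + 11 + 46 = 155

155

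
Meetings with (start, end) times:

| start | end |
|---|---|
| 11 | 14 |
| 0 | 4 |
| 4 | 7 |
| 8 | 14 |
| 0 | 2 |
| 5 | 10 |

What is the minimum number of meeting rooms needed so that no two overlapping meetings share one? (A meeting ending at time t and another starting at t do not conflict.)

2

Count concurrent intervals with a sweep; the peak is the room count.
Events (time:±→running): 0:+→1 0:+→2 … peak 2.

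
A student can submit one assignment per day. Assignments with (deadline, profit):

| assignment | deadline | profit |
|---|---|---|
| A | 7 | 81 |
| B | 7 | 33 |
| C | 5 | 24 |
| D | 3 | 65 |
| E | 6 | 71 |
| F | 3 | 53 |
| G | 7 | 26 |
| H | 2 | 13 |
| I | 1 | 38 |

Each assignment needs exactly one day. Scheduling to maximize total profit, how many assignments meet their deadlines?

Sort by profit descending; place each in the latest free slot ≤ its deadline.
By profit: A(d7,81), E(d6,71), D(d3,65), F(d3,53), I(d1,38), B(d7,33), G(d7,26), C(d5,24), H(d2,13)
A→slot 7; E→slot 6; D→slot 3; F→slot 2; I→slot 1; B→slot 5; G→slot 4; C skipped; H skipped.
7 of 9 scheduled.

7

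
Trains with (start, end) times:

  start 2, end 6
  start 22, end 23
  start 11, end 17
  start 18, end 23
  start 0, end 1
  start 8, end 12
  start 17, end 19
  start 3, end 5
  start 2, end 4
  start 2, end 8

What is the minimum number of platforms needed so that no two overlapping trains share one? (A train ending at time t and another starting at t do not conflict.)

Count concurrent intervals with a sweep; the peak is the room count.
Events (time:±→running): 0:+→1 1:-→0 2:+→1 2:+→2 2:+→3 3:+→4 … peak 4.

4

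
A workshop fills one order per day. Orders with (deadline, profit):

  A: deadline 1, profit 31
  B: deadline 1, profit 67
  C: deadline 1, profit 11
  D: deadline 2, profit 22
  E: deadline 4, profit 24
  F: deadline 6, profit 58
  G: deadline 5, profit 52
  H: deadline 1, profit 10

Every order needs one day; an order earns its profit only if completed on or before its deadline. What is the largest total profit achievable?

223

Sort by profit descending; place each in the latest free slot ≤ its deadline.
Profit order: B=67 F=58 G=52 A=31 E=24 D=22 C=11 H=10
Assign: B→slot 1, F→slot 6, G→slot 5, A skipped, E→slot 4, D→slot 2, C skipped, H skipped.
Slots: [1:B] [2:D] [4:E] [5:G] [6:F]
Profit = 67 + 22 + 24 + 52 + 58 = 223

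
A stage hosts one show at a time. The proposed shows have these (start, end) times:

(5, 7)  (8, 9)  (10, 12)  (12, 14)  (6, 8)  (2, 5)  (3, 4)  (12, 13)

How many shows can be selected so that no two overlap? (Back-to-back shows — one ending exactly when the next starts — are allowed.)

5

By end time: (3,4), (2,5), (5,7), (6,8), (8,9), (10,12), (12,13), (12,14).
Pick (3,4); next start ≥ 4 → (5,7); next start ≥ 7 → (8,9); next start ≥ 9 → (10,12); next start ≥ 12 → (12,13).
Selected 5 shows.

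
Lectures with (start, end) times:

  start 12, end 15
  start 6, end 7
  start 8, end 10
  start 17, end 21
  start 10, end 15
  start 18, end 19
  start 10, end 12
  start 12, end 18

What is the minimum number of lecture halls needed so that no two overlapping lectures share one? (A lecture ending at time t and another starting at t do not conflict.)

Count concurrent intervals with a sweep; the peak is the room count.
starts: [6, 8, 10, 10, 12, 12, 17, 18]
ends:   [7, 10, 12, 15, 15, 18, 19, 21]
s6→1 e7→0 s8→1 e10→0 s10→1 s10→2 e12→1 s12→2 s12→3  — peak 3.

3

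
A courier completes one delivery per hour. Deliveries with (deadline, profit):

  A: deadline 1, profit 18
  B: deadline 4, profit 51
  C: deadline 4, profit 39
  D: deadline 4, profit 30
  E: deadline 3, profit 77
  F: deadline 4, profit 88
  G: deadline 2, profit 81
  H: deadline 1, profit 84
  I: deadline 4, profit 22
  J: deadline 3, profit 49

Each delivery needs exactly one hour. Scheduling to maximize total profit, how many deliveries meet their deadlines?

By profit: F(d4,88), H(d1,84), G(d2,81), E(d3,77), B(d4,51), J(d3,49), C(d4,39), D(d4,30), I(d4,22), A(d1,18)
F→slot 4; H→slot 1; G→slot 2; E→slot 3; B skipped; J skipped; C skipped; D skipped; I skipped; A skipped.
4 of 10 scheduled.

4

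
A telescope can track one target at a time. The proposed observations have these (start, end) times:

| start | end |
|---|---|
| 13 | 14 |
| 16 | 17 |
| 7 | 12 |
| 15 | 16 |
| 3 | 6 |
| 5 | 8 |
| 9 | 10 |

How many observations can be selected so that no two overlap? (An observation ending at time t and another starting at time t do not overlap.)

5

Greedy by earliest finish: after sorting by end time, pick each interval compatible with the last pick.
By end time: (3,6), (5,8), (9,10), (7,12), (13,14), (15,16), (16,17).
Pick (3,6); next start ≥ 6 → (9,10); next start ≥ 10 → (13,14); next start ≥ 14 → (15,16); next start ≥ 16 → (16,17).
Selected 5 observations.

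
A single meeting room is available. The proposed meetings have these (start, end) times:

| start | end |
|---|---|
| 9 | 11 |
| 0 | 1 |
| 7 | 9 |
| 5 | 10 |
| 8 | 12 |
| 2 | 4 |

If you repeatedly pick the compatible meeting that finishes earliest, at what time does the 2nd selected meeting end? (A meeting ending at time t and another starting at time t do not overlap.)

Order by finish time; keep every interval that doesn't clash with the previous kept one.
By end time: (0,1), (2,4), (7,9), (5,10), (9,11), (8,12).
Pick (0,1); next start ≥ 1 → (2,4); next start ≥ 4 → (7,9); next start ≥ 9 → (9,11).
Selected: (0,1) (2,4) (7,9) (9,11)

4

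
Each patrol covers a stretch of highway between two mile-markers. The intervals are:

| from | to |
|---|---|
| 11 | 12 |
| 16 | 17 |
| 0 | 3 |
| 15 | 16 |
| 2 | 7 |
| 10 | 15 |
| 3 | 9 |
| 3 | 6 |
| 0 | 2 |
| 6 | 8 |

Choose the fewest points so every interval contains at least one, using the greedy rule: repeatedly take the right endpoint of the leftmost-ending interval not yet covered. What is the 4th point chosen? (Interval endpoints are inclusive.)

16

Process intervals by earliest right end; each time one isn't hit yet, stab at its right endpoint.
By right end: [0,2]  [0,3]  [3,6]  [2,7]  [6,8]  [3,9]  [11,12]  [10,15]  [15,16]  [16,17]
[0,2] uncovered → point at 2; [3,6] uncovered → point at 6; [11,12] uncovered → point at 12; [15,16] uncovered → point at 16.
Points: 2, 6, 12, 16 (4 total).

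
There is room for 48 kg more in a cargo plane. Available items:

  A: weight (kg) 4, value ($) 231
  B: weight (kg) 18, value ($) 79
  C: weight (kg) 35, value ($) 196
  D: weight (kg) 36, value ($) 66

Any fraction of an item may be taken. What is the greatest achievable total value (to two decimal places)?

Ratios (sorted): A 57.75, C 5.60, B 4.39, D 1.83
take A (4 @ 231); take C (35 @ 196); take 9/18 of B → 39.50. Capacity used 48/48.
Total value = 466.50

466.50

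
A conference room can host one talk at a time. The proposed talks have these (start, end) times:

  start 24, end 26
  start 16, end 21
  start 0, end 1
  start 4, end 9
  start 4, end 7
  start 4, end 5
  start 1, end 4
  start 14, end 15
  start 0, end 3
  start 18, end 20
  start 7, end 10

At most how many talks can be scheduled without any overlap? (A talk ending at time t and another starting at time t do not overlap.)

7

Greedy by earliest finish: after sorting by end time, pick each interval compatible with the last pick.
By end time: (0,1), (0,3), (1,4), (4,5), (4,7), (4,9), (7,10), (14,15), (18,20), (16,21), (24,26).
Pick (0,1); next start ≥ 1 → (1,4); next start ≥ 4 → (4,5); next start ≥ 5 → (7,10); next start ≥ 10 → (14,15); next start ≥ 15 → (18,20); next start ≥ 20 → (24,26).
Selected 7 talks.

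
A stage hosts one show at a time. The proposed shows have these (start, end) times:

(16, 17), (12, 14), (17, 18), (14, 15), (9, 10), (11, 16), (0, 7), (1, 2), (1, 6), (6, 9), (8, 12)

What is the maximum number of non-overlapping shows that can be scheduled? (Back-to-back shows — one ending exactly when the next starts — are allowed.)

Order by finish time; keep every interval that doesn't clash with the previous kept one.
Sorted by end: (1,2)  (1,6)  (0,7)  (6,9)  (9,10)  (8,12)  (12,14)  (14,15)  (11,16)  (16,17)  (17,18)
take (1,2); skip (0,7); take (6,9); take (9,10); take (12,14); take (14,15); take (16,17); take (17,18).
Selected 7 shows.

7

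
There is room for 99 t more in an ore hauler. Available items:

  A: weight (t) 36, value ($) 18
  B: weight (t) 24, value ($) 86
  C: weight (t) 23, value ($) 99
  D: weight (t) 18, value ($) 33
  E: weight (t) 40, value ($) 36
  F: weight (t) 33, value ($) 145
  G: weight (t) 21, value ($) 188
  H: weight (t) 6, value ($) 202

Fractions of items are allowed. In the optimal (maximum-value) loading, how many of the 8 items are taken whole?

4

Sort by value per unit weight and fill in that order.
Order: H (202/6=33.67) > G (188/21=8.95) > F (145/33=4.39) > C (99/23=4.30) > B (86/24=3.58) > D (33/18=1.83) > E (36/40=0.90) > A (18/36=0.50)
Fill: take H (6 @ 202) → take G (21 @ 188) → take F (33 @ 145) → take C (23 @ 99) → take 16/24 of B → 57.33; 99/99 used.
4 item(s) taken whole; one partial (take 16/24 of B).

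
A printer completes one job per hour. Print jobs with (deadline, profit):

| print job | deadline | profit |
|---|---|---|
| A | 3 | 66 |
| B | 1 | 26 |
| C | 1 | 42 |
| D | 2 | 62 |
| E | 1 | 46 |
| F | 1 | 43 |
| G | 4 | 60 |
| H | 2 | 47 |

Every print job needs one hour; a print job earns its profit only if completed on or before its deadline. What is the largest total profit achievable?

Sort by profit descending; place each in the latest free slot ≤ its deadline.
Profit order: A=66 D=62 G=60 H=47 E=46 F=43 C=42 B=26
Assign: A→slot 3, D→slot 2, G→slot 4, H→slot 1, E skipped, F skipped, C skipped, B skipped.
Slots: [1:H] [2:D] [3:A] [4:G]
Profit = 47 + 62 + 66 + 60 = 235

235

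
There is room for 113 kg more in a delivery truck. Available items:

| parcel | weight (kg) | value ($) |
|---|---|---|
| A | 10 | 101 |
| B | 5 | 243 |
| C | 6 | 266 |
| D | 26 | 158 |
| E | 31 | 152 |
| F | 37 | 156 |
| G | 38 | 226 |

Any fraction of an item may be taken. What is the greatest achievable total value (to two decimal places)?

Sort by value per unit weight and fill in that order.
Order: B (243/5=48.60) > C (266/6=44.33) > A (101/10=10.10) > D (158/26=6.08) > G (226/38=5.95) > E (152/31=4.90) > F (156/37=4.22)
Fill: take B (5 @ 243) → take C (6 @ 266) → take A (10 @ 101) → take D (26 @ 158) → take G (38 @ 226) → take 28/31 of E → 137.29; 113/113 used.
Total value = 1131.29

1131.29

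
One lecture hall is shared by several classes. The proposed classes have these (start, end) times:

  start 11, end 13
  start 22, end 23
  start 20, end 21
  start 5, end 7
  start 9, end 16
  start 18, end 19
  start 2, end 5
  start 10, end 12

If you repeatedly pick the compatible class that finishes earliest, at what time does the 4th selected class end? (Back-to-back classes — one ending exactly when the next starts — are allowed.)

19

Greedy by earliest finish: after sorting by end time, pick each interval compatible with the last pick.
Sorted by end: (2,5)  (5,7)  (10,12)  (11,13)  (9,16)  (18,19)  (20,21)  (22,23)
take (2,5); take (5,7); take (10,12); take (18,19); take (20,21); take (22,23).
Selected: (2,5) (5,7) (10,12) (18,19) (20,21) (22,23)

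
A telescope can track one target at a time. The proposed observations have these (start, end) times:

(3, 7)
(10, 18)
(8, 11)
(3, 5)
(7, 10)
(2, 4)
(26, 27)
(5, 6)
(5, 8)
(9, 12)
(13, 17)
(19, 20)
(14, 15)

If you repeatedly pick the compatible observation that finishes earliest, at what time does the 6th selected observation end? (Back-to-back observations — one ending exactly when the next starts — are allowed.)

Sort by end time and greedily take each interval whose start is ≥ the last chosen end.
By end time: (2,4), (3,5), (5,6), (3,7), (5,8), (7,10), (8,11), (9,12), (14,15), (13,17), (10,18), (19,20), (26,27).
Pick (2,4); next start ≥ 4 → (5,6); next start ≥ 6 → (7,10); next start ≥ 10 → (14,15); next start ≥ 15 → (19,20); next start ≥ 20 → (26,27).
Selected: (2,4) (5,6) (7,10) (14,15) (19,20) (26,27)

27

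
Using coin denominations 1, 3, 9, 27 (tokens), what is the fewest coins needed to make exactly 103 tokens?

103 = 3×27 + 2×9 + 1×3 + 1×1
Total coins = 3 + 2 + 1 + 1 = 7

7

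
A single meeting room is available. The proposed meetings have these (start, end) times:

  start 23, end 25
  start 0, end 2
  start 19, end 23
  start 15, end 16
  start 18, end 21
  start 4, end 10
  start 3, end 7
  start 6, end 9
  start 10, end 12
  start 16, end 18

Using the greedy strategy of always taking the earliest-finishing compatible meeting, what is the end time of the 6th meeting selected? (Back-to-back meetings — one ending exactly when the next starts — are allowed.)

21

Order by finish time; keep every interval that doesn't clash with the previous kept one.
By end time: (0,2), (3,7), (6,9), (4,10), (10,12), (15,16), (16,18), (18,21), (19,23), (23,25).
Pick (0,2); next start ≥ 2 → (3,7); next start ≥ 7 → (10,12); next start ≥ 12 → (15,16); next start ≥ 16 → (16,18); next start ≥ 18 → (18,21); next start ≥ 21 → (23,25).
Selected: (0,2) (3,7) (10,12) (15,16) (16,18) (18,21) (23,25)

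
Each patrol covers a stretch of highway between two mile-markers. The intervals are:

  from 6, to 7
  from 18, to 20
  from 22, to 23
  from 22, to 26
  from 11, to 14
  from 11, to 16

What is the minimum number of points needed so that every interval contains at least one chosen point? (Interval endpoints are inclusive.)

Process intervals by earliest right end; each time one isn't hit yet, stab at its right endpoint.
Sorted: [6,7] [11,14] [11,16] [18,20] [22,23] [22,26]
{[6,7]} hit by 7; {[11,14],[11,16]} hit by 14; {[18,20]} hit by 20; {[22,23],[22,26]} hit by 23.
Points: 7, 14, 20, 23 (4 total).

4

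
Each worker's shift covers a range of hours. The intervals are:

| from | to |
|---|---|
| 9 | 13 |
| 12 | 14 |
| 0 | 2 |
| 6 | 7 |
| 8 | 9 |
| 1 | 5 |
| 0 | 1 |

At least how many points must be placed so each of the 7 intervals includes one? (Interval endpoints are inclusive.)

Process intervals by earliest right end; each time one isn't hit yet, stab at its right endpoint.
Sorted: [0,1] [0,2] [1,5] [6,7] [8,9] [9,13] [12,14]
{[0,1],[0,2],[1,5]} hit by 1; {[6,7]} hit by 7; {[8,9],[9,13]} hit by 9; {[12,14]} hit by 14.
Points: 1, 7, 9, 14 (4 total).

4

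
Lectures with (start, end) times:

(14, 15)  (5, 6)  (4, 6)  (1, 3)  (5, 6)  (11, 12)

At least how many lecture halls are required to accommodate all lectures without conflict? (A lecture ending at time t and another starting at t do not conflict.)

3

starts: [1, 4, 5, 5, 11, 14]
ends:   [3, 6, 6, 6, 12, 15]
s1→1 e3→0 s4→1 s5→2 s5→3  — peak 3.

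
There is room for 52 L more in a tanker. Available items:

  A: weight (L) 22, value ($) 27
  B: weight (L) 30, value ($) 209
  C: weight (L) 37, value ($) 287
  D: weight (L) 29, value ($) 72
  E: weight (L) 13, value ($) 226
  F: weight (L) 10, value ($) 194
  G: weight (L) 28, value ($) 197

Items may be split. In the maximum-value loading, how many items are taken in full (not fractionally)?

2

Ratios (sorted): F 19.40, E 17.38, C 7.76, G 7.04, B 6.97, D 2.48, A 1.23
take F (10 @ 194); take E (13 @ 226); take 29/37 of C → 224.95. Capacity used 52/52.
2 item(s) taken whole; one partial (take 29/37 of C).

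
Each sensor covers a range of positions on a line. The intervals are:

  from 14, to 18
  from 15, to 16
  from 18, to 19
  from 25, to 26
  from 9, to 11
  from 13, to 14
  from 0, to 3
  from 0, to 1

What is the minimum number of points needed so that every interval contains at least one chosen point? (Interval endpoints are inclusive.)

Sorted: [0,1] [0,3] [9,11] [13,14] [15,16] [14,18] [18,19] [25,26]
{[0,1],[0,3]} hit by 1; {[9,11]} hit by 11; {[13,14]} hit by 14; {[15,16],[14,18]} hit by 16; {[18,19]} hit by 19; {[25,26]} hit by 26.
Points: 1, 11, 14, 16, 19, 26 (6 total).

6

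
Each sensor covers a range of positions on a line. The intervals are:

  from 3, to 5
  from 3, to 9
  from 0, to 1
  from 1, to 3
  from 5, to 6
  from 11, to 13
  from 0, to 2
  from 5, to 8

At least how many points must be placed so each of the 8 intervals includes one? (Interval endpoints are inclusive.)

Sorted: [0,1] [0,2] [1,3] [3,5] [5,6] [5,8] [3,9] [11,13]
{[0,1],[0,2],[1,3]} hit by 1; {[3,5],[5,6],[5,8],[3,9]} hit by 5; {[11,13]} hit by 13.
Points: 1, 5, 13 (3 total).

3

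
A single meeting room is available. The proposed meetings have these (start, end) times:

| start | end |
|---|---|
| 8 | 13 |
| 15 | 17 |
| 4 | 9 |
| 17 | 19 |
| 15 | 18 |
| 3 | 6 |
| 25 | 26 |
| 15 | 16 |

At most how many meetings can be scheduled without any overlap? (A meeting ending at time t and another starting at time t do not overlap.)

5

Sorted by end: (3,6)  (4,9)  (8,13)  (15,16)  (15,17)  (15,18)  (17,19)  (25,26)
take (3,6); take (8,13); take (15,16); skip (15,17); skip (15,18); take (17,19); take (25,26).
Selected 5 meetings.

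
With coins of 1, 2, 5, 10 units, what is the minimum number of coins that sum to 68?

9

Use the largest denomination that fits, subtract, and repeat.
68 = 6×10 + 1×5 + 1×2 + 1×1
Total coins = 6 + 1 + 1 + 1 = 9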